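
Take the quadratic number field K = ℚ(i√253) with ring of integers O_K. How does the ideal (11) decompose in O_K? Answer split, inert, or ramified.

ramified

Since -253 ≢ 1 mod 4, the ring of integers is ℤ[√-253] with discriminant 4·(-253) = -1012.
11 divides disc(K) = -1012, so 11 ramifies.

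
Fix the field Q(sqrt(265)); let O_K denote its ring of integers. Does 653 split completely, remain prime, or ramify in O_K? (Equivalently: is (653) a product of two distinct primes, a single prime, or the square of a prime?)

265 mod 4 = 1, hence disc K = 265 and O_K = ℤ[(1+√265)/2].
653 ∤ 265, so 653 is unramified.
Euler's criterion: 265^326 mod 653 = 652. Thus (265|653) = -1.
Legendre symbol -1 ⇒ 653 is inert.

inert — (653) stays prime in O_K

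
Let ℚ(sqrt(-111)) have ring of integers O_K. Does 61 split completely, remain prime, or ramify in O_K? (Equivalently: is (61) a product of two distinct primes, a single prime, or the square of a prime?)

Since -111 ≡ 1 mod 4, the ring of integers is ℤ[(1+√-111)/2] with discriminant -111.
disc(K) = -111 is not divisible by 61; 61 is unramified.
Euler's criterion: (-111)^30 mod 61 = 60. Thus (-111|61) = -1.
d is a non-residue mod p, hence 61 remains inert in O_K.

inert — (61) stays prime in O_K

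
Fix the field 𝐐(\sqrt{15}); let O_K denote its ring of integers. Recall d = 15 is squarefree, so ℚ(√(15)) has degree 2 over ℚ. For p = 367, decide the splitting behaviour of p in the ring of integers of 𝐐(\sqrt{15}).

Since 15 ≢ 1 mod 4, the ring of integers is ℤ[√15] with discriminant 4·15 = 60.
367 ∤ 60, so 367 is unramified.
Compute (15/367) via Euler: 15^((367-1)/2) mod 367 = 1, so (15/367) = 1.
d is a quadratic residue mod p, hence 367 splits in O_K.

splits completely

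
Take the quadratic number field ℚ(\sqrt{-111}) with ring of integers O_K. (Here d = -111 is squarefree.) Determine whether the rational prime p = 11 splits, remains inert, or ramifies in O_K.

p is inert

d = -111 ≡ 1 (mod 4), so O_K = ℤ[(1+√-111)/2] and disc(K) = d = -111.
11 ∤ -111, so 11 is unramified.
(-111/11) = 10^5 mod 11 = 10, giving Legendre symbol -1.
d is a non-residue mod p, hence 11 remains inert in O_K.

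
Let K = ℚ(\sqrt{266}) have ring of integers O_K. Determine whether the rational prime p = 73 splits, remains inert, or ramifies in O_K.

Since 266 ≢ 1 mod 4, the ring of integers is ℤ[√266] with discriminant 4·266 = 1064.
disc(K) = 1064 is not divisible by 73; 73 is unramified.
Legendre symbol by Euler's criterion: (266/73) ≡ 266^36 ≡ 72 (mod 73), i.e. (266/73) = -1.
(266/73) = -1, so 73 is inert.

inert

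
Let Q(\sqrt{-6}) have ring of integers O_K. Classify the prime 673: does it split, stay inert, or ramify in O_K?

splits completely

-6 mod 4 = 2, hence disc K = 4·(-6) = -24 and O_K = ℤ[√-6].
Since gcd(673, -24) = 1 the prime 673 does not ramify.
Legendre symbol by Euler's criterion: (-6/673) ≡ (-6)^336 ≡ 1 (mod 673), i.e. (-6/673) = 1.
d is a quadratic residue mod p, hence 673 splits in O_K.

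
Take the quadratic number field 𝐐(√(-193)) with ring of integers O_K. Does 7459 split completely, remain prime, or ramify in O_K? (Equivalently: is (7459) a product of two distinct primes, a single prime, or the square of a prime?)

-193 mod 4 = 3, hence disc K = 4·(-193) = -772 and O_K = ℤ[√-193].
disc(K) = -772 is not divisible by 7459; 7459 is unramified.
Legendre symbol by Euler's criterion: (-193/7459) ≡ (-193)^3729 ≡ 1 (mod 7459), i.e. (-193/7459) = 1.
d is a quadratic residue mod p, hence 7459 splits in O_K.

split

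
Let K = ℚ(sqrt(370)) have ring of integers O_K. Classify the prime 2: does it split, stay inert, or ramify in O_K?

Since 370 ≢ 1 mod 4, the ring of integers is ℤ[√370] with discriminant 4·370 = 1480.
disc(K) = 1480 = 2·740, so p = 2 is ramified.

ramified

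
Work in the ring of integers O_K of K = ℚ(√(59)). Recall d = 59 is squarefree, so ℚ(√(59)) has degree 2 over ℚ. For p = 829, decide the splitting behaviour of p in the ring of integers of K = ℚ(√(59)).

split — (829) = 𝔭₁𝔭₂ with 𝔭₁ ≠ 𝔭₂

Since 59 ≢ 1 mod 4, the ring of integers is ℤ[√59] with discriminant 4·59 = 236.
disc(K) = 236 is not divisible by 829; 829 is unramified.
Legendre symbol by Euler's criterion: (59/829) ≡ 59^414 ≡ 1 (mod 829), i.e. (59/829) = 1.
Legendre symbol 1 ⇒ 829 is split.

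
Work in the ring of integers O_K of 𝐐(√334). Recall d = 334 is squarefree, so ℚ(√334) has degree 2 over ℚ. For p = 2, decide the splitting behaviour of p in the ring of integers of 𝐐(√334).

ramified

334 mod 4 = 2, hence disc K = 4·334 = 1336 and O_K = ℤ[√334].
2 divides disc(K) = 1336, so 2 ramifies.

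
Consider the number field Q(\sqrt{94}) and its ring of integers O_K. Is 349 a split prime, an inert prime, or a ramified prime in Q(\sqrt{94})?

splits completely

d = 94 ≡ 2 (mod 4), so O_K = ℤ[√94] and disc(K) = 4d = 376.
Since gcd(349, 376) = 1 the prime 349 does not ramify.
Compute (94/349) via Euler: 94^((349-1)/2) mod 349 = 1, so (94/349) = 1.
Legendre symbol 1 ⇒ 349 is split.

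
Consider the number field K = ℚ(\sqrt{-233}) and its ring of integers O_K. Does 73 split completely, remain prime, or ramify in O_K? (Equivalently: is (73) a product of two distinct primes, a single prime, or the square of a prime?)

Since -233 ≢ 1 mod 4, the ring of integers is ℤ[√-233] with discriminant 4·(-233) = -932.
Since gcd(73, -932) = 1 the prime 73 does not ramify.
(-233/73) = 59^36 mod 73 = 72, giving Legendre symbol -1.
Legendre symbol -1 ⇒ 73 is inert.

p is inert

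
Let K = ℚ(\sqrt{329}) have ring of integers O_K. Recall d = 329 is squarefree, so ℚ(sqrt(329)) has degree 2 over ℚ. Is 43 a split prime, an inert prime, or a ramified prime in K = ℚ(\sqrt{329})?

remains prime (inert)

329 mod 4 = 1, hence disc K = 329 and O_K = ℤ[(1+√329)/2].
Since gcd(43, 329) = 1 the prime 43 does not ramify.
Compute (329/43) via Euler: 28^((43-1)/2) mod 43 = 42, so (329/43) = -1.
(329/43) = -1, so 43 is inert.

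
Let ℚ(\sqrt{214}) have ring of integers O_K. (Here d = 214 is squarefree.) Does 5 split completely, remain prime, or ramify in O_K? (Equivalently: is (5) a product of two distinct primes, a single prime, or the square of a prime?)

split — (5) = 𝔭₁𝔭₂ with 𝔭₁ ≠ 𝔭₂

214 mod 4 = 2, hence disc K = 4·214 = 856 and O_K = ℤ[√214].
Since gcd(5, 856) = 1 the prime 5 does not ramify.
(214/5) = 4^2 mod 5 = 1, giving Legendre symbol 1.
(214/5) = 1, so 5 splits.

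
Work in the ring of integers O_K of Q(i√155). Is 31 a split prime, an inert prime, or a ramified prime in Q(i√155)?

p ramifies

Since -155 ≡ 1 mod 4, the ring of integers is ℤ[(1+√-155)/2] with discriminant -155.
disc(K) = -155 = 31·(-5), so p = 31 is ramified.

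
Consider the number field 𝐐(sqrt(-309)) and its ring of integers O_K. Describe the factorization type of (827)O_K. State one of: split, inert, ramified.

d = -309 ≡ 3 (mod 4), so O_K = ℤ[√-309] and disc(K) = 4d = -1236.
827 ∤ -1236, so 827 is unramified.
Legendre symbol by Euler's criterion: (-309/827) ≡ (-309)^413 ≡ 826 (mod 827), i.e. (-309/827) = -1.
(-309/827) = -1, so 827 is inert.

remains prime (inert)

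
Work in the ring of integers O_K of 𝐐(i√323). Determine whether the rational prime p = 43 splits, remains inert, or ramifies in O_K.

split — (43) = 𝔭₁𝔭₂ with 𝔭₁ ≠ 𝔭₂

Since -323 ≡ 1 mod 4, the ring of integers is ℤ[(1+√-323)/2] with discriminant -323.
43 ∤ -323, so 43 is unramified.
(-323/43) = 21^21 mod 43 = 1, giving Legendre symbol 1.
Legendre symbol 1 ⇒ 43 is split.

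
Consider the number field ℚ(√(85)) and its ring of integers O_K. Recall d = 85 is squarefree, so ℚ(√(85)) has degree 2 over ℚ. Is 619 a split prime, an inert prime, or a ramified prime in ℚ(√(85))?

d = 85 ≡ 1 (mod 4), so O_K = ℤ[(1+√85)/2] and disc(K) = d = 85.
Since gcd(619, 85) = 1 the prime 619 does not ramify.
(85/619) = 85^309 mod 619 = 618, giving Legendre symbol -1.
(85/619) = -1, so 619 is inert.

inert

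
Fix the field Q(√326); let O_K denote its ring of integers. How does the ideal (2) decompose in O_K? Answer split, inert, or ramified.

2 is ramified

326 mod 4 = 2, hence disc K = 4·326 = 1304 and O_K = ℤ[√326].
disc(K) = 1304 = 2·652, so p = 2 is ramified.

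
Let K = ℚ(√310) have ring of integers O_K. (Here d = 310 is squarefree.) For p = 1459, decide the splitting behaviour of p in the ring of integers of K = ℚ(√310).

d = 310 ≡ 2 (mod 4), so O_K = ℤ[√310] and disc(K) = 4d = 1240.
disc(K) = 1240 is not divisible by 1459; 1459 is unramified.
Compute (310/1459) via Euler: 310^((1459-1)/2) mod 1459 = 1, so (310/1459) = 1.
d is a quadratic residue mod p, hence 1459 splits in O_K.

1459 splits in O_K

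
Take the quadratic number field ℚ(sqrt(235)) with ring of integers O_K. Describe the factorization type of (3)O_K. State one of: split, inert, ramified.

split

Since 235 ≢ 1 mod 4, the ring of integers is ℤ[√235] with discriminant 4·235 = 940.
disc(K) = 940 is not divisible by 3; 3 is unramified.
Compute (235/3) via Euler: 1^((3-1)/2) mod 3 = 1, so (235/3) = 1.
(235/3) = 1, so 3 splits.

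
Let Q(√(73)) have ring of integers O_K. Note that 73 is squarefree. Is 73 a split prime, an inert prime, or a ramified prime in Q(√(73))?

73 mod 4 = 1, hence disc K = 73 and O_K = ℤ[(1+√73)/2].
Ramification test: 73 | 73. The prime 73 ramifies in K.

ramifies in O_K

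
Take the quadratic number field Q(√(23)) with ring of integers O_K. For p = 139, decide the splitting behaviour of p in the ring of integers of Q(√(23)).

remains prime (inert)

Since 23 ≢ 1 mod 4, the ring of integers is ℤ[√23] with discriminant 4·23 = 92.
139 ∤ 92, so 139 is unramified.
Compute (23/139) via Euler: 23^((139-1)/2) mod 139 = 138, so (23/139) = -1.
Legendre symbol -1 ⇒ 139 is inert.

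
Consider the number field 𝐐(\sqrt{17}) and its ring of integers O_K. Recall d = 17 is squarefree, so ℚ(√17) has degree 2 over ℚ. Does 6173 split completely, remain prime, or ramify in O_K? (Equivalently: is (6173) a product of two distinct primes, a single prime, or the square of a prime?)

Since 17 ≡ 1 mod 4, the ring of integers is ℤ[(1+√17)/2] with discriminant 17.
Since gcd(6173, 17) = 1 the prime 6173 does not ramify.
Compute (17/6173) via Euler: 17^((6173-1)/2) mod 6173 = 1, so (17/6173) = 1.
Legendre symbol 1 ⇒ 6173 is split.

split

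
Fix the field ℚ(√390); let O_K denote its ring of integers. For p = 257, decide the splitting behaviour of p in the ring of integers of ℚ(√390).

257 splits in O_K

390 mod 4 = 2, hence disc K = 4·390 = 1560 and O_K = ℤ[√390].
disc(K) = 1560 is not divisible by 257; 257 is unramified.
Legendre symbol by Euler's criterion: (390/257) ≡ 390^128 ≡ 1 (mod 257), i.e. (390/257) = 1.
d is a quadratic residue mod p, hence 257 splits in O_K.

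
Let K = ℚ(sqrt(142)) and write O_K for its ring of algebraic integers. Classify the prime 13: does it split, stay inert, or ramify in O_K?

142 mod 4 = 2, hence disc K = 4·142 = 568 and O_K = ℤ[√142].
Since gcd(13, 568) = 1 the prime 13 does not ramify.
Compute (142/13) via Euler: 12^((13-1)/2) mod 13 = 1, so (142/13) = 1.
(142/13) = 1, so 13 splits.

split — (13) = 𝔭₁𝔭₂ with 𝔭₁ ≠ 𝔭₂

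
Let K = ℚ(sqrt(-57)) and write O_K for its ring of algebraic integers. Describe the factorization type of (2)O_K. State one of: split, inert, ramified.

ramified

Since -57 ≢ 1 mod 4, the ring of integers is ℤ[√-57] with discriminant 4·(-57) = -228.
2 divides disc(K) = -228, so 2 ramifies.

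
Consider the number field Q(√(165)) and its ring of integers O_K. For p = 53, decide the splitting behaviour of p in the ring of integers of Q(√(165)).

Since 165 ≡ 1 mod 4, the ring of integers is ℤ[(1+√165)/2] with discriminant 165.
53 ∤ 165, so 53 is unramified.
Legendre symbol by Euler's criterion: (165/53) ≡ 165^26 ≡ 1 (mod 53), i.e. (165/53) = 1.
Legendre symbol 1 ⇒ 53 is split.

p splits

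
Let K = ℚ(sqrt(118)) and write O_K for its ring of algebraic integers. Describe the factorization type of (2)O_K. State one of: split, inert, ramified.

ramified

Since 118 ≢ 1 mod 4, the ring of integers is ℤ[√118] with discriminant 4·118 = 472.
Ramification test: 2 | 472. The prime 2 ramifies in K.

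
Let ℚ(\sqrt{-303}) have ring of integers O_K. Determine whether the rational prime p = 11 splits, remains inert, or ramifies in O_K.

d = -303 ≡ 1 (mod 4), so O_K = ℤ[(1+√-303)/2] and disc(K) = d = -303.
disc(K) = -303 is not divisible by 11; 11 is unramified.
Compute (-303/11) via Euler: 5^((11-1)/2) mod 11 = 1, so (-303/11) = 1.
Legendre symbol 1 ⇒ 11 is split.

11 splits in O_K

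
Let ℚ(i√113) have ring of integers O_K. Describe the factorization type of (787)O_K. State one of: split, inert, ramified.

Since -113 ≢ 1 mod 4, the ring of integers is ℤ[√-113] with discriminant 4·(-113) = -452.
disc(K) = -452 is not divisible by 787; 787 is unramified.
Euler's criterion: (-113)^393 mod 787 = 786. Thus (-113|787) = -1.
Legendre symbol -1 ⇒ 787 is inert.

inert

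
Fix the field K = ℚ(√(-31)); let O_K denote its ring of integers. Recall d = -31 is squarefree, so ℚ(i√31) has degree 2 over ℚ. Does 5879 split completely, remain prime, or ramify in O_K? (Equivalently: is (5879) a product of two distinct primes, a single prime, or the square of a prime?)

split

-31 mod 4 = 1, hence disc K = -31 and O_K = ℤ[(1+√-31)/2].
Since gcd(5879, -31) = 1 the prime 5879 does not ramify.
Euler's criterion: (-31)^2939 mod 5879 = 1. Thus (-31|5879) = 1.
Legendre symbol 1 ⇒ 5879 is split.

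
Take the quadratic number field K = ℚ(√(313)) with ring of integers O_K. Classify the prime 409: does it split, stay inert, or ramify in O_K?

313 mod 4 = 1, hence disc K = 313 and O_K = ℤ[(1+√313)/2].
Since gcd(409, 313) = 1 the prime 409 does not ramify.
(313/409) = 313^204 mod 409 = 1, giving Legendre symbol 1.
(313/409) = 1, so 409 splits.

409 splits in O_K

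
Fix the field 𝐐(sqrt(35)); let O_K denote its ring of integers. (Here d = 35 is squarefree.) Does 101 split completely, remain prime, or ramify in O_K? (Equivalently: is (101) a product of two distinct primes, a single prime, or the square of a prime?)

inert — (101) stays prime in O_K

d = 35 ≡ 3 (mod 4), so O_K = ℤ[√35] and disc(K) = 4d = 140.
disc(K) = 140 is not divisible by 101; 101 is unramified.
Euler's criterion: 35^50 mod 101 = 100. Thus (35|101) = -1.
(35/101) = -1, so 101 is inert.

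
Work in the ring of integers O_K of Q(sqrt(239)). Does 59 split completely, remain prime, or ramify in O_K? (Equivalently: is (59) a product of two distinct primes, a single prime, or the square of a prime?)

d = 239 ≡ 3 (mod 4), so O_K = ℤ[√239] and disc(K) = 4d = 956.
59 ∤ 956, so 59 is unramified.
Euler's criterion: 239^29 mod 59 = 1. Thus (239|59) = 1.
d is a quadratic residue mod p, hence 59 splits in O_K.

split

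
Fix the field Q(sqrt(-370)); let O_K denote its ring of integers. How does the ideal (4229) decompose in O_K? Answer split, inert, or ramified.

inert

Since -370 ≢ 1 mod 4, the ring of integers is ℤ[√-370] with discriminant 4·(-370) = -1480.
disc(K) = -1480 is not divisible by 4229; 4229 is unramified.
Euler's criterion: (-370)^2114 mod 4229 = 4228. Thus (-370|4229) = -1.
(-370/4229) = -1, so 4229 is inert.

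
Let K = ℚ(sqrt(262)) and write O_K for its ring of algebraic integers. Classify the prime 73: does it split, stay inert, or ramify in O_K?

262 mod 4 = 2, hence disc K = 4·262 = 1048 and O_K = ℤ[√262].
Since gcd(73, 1048) = 1 the prime 73 does not ramify.
(262/73) = 43^36 mod 73 = 72, giving Legendre symbol -1.
(262/73) = -1, so 73 is inert.

73 remains inert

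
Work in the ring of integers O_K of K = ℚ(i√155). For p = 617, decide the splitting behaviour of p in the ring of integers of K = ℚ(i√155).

d = -155 ≡ 1 (mod 4), so O_K = ℤ[(1+√-155)/2] and disc(K) = d = -155.
disc(K) = -155 is not divisible by 617; 617 is unramified.
Compute (-155/617) via Euler: 462^((617-1)/2) mod 617 = 616, so (-155/617) = -1.
d is a non-residue mod p, hence 617 remains inert in O_K.

inert — (617) stays prime in O_K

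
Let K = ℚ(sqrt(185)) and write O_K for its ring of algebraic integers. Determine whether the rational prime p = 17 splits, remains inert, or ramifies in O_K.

185 mod 4 = 1, hence disc K = 185 and O_K = ℤ[(1+√185)/2].
17 ∤ 185, so 17 is unramified.
Legendre symbol by Euler's criterion: (185/17) ≡ 185^8 ≡ 1 (mod 17), i.e. (185/17) = 1.
d is a quadratic residue mod p, hence 17 splits in O_K.

split — (17) = 𝔭₁𝔭₂ with 𝔭₁ ≠ 𝔭₂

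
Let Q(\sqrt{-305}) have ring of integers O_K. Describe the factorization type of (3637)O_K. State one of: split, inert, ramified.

p splits

d = -305 ≡ 3 (mod 4), so O_K = ℤ[√-305] and disc(K) = 4d = -1220.
disc(K) = -1220 is not divisible by 3637; 3637 is unramified.
(-305/3637) = 3332^1818 mod 3637 = 1, giving Legendre symbol 1.
(-305/3637) = 1, so 3637 splits.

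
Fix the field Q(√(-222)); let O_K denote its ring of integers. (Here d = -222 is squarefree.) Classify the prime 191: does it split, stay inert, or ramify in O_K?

p splits

d = -222 ≡ 2 (mod 4), so O_K = ℤ[√-222] and disc(K) = 4d = -888.
Since gcd(191, -888) = 1 the prime 191 does not ramify.
Compute (-222/191) via Euler: 160^((191-1)/2) mod 191 = 1, so (-222/191) = 1.
(-222/191) = 1, so 191 splits.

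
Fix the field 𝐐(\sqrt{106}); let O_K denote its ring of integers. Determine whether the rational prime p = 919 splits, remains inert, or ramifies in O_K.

inert — (919) stays prime in O_K

106 mod 4 = 2, hence disc K = 4·106 = 424 and O_K = ℤ[√106].
919 ∤ 424, so 919 is unramified.
Legendre symbol by Euler's criterion: (106/919) ≡ 106^459 ≡ 918 (mod 919), i.e. (106/919) = -1.
Legendre symbol -1 ⇒ 919 is inert.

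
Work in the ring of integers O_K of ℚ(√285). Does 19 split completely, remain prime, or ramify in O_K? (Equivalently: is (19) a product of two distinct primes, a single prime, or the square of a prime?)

285 mod 4 = 1, hence disc K = 285 and O_K = ℤ[(1+√285)/2].
disc(K) = 285 = 19·15, so p = 19 is ramified.

p ramifies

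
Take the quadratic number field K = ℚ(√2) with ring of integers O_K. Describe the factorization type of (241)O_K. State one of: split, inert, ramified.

d = 2 ≡ 2 (mod 4), so O_K = ℤ[√2] and disc(K) = 4d = 8.
disc(K) = 8 is not divisible by 241; 241 is unramified.
Euler's criterion: 2^120 mod 241 = 1. Thus (2|241) = 1.
(2/241) = 1, so 241 splits.

split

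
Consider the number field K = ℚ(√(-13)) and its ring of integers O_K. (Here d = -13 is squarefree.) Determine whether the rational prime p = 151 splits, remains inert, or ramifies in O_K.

d = -13 ≡ 3 (mod 4), so O_K = ℤ[√-13] and disc(K) = 4d = -52.
Since gcd(151, -52) = 1 the prime 151 does not ramify.
(-13/151) = 138^75 mod 151 = 1, giving Legendre symbol 1.
d is a quadratic residue mod p, hence 151 splits in O_K.

p splits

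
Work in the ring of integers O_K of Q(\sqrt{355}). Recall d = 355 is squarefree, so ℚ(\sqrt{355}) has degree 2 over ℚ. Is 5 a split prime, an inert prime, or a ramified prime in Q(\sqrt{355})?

355 mod 4 = 3, hence disc K = 4·355 = 1420 and O_K = ℤ[√355].
5 divides disc(K) = 1420, so 5 ramifies.

5 is ramified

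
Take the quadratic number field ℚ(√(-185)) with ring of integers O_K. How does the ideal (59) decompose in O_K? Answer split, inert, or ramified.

d = -185 ≡ 3 (mod 4), so O_K = ℤ[√-185] and disc(K) = 4d = -740.
59 ∤ -740, so 59 is unramified.
(-185/59) = 51^29 mod 59 = 1, giving Legendre symbol 1.
Legendre symbol 1 ⇒ 59 is split.

p splits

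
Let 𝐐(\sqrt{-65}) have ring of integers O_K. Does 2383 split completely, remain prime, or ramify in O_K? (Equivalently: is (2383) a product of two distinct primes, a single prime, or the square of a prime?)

2383 splits in O_K

-65 mod 4 = 3, hence disc K = 4·(-65) = -260 and O_K = ℤ[√-65].
disc(K) = -260 is not divisible by 2383; 2383 is unramified.
Compute (-65/2383) via Euler: 2318^((2383-1)/2) mod 2383 = 1, so (-65/2383) = 1.
(-65/2383) = 1, so 2383 splits.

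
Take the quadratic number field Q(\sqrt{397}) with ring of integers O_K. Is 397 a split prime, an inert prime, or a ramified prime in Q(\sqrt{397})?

d = 397 ≡ 1 (mod 4), so O_K = ℤ[(1+√397)/2] and disc(K) = d = 397.
Ramification test: 397 | 397. The prime 397 ramifies in K.

ramified — (397) = 𝔭²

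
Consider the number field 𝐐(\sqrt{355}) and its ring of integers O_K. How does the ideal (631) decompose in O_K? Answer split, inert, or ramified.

631 splits in O_K

d = 355 ≡ 3 (mod 4), so O_K = ℤ[√355] and disc(K) = 4d = 1420.
Since gcd(631, 1420) = 1 the prime 631 does not ramify.
(355/631) = 355^315 mod 631 = 1, giving Legendre symbol 1.
(355/631) = 1, so 631 splits.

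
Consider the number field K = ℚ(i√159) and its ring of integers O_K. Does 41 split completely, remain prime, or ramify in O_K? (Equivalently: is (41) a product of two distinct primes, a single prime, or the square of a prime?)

splits completely

d = -159 ≡ 1 (mod 4), so O_K = ℤ[(1+√-159)/2] and disc(K) = d = -159.
41 ∤ -159, so 41 is unramified.
Euler's criterion: (-159)^20 mod 41 = 1. Thus (-159|41) = 1.
d is a quadratic residue mod p, hence 41 splits in O_K.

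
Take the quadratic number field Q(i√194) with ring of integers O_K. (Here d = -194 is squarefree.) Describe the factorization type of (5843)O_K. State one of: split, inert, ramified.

-194 mod 4 = 2, hence disc K = 4·(-194) = -776 and O_K = ℤ[√-194].
Since gcd(5843, -776) = 1 the prime 5843 does not ramify.
Euler's criterion: (-194)^2921 mod 5843 = 5842. Thus (-194|5843) = -1.
d is a non-residue mod p, hence 5843 remains inert in O_K.

p is inert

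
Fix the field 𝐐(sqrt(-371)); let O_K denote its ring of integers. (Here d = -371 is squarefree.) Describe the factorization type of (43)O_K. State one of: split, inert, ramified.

d = -371 ≡ 1 (mod 4), so O_K = ℤ[(1+√-371)/2] and disc(K) = d = -371.
Since gcd(43, -371) = 1 the prime 43 does not ramify.
Euler's criterion: (-371)^21 mod 43 = 1. Thus (-371|43) = 1.
d is a quadratic residue mod p, hence 43 splits in O_K.

p splits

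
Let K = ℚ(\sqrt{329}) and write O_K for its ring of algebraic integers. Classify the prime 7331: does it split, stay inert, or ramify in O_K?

inert

Since 329 ≡ 1 mod 4, the ring of integers is ℤ[(1+√329)/2] with discriminant 329.
7331 ∤ 329, so 7331 is unramified.
Legendre symbol by Euler's criterion: (329/7331) ≡ 329^3665 ≡ 7330 (mod 7331), i.e. (329/7331) = -1.
d is a non-residue mod p, hence 7331 remains inert in O_K.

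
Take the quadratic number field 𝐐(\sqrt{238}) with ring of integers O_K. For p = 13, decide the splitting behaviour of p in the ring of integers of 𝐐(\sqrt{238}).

Since 238 ≢ 1 mod 4, the ring of integers is ℤ[√238] with discriminant 4·238 = 952.
13 ∤ 952, so 13 is unramified.
(238/13) = 4^6 mod 13 = 1, giving Legendre symbol 1.
d is a quadratic residue mod p, hence 13 splits in O_K.

13 splits in O_K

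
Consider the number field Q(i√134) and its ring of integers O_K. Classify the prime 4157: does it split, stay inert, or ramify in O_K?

p splits

Since -134 ≢ 1 mod 4, the ring of integers is ℤ[√-134] with discriminant 4·(-134) = -536.
disc(K) = -536 is not divisible by 4157; 4157 is unramified.
Euler's criterion: (-134)^2078 mod 4157 = 1. Thus (-134|4157) = 1.
d is a quadratic residue mod p, hence 4157 splits in O_K.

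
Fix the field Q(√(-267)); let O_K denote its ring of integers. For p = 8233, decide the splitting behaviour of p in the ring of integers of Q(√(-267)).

split — (8233) = 𝔭₁𝔭₂ with 𝔭₁ ≠ 𝔭₂

-267 mod 4 = 1, hence disc K = -267 and O_K = ℤ[(1+√-267)/2].
8233 ∤ -267, so 8233 is unramified.
(-267/8233) = 7966^4116 mod 8233 = 1, giving Legendre symbol 1.
d is a quadratic residue mod p, hence 8233 splits in O_K.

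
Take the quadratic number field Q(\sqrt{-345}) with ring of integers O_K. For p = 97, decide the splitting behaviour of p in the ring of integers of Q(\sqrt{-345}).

Since -345 ≢ 1 mod 4, the ring of integers is ℤ[√-345] with discriminant 4·(-345) = -1380.
Since gcd(97, -1380) = 1 the prime 97 does not ramify.
Compute (-345/97) via Euler: 43^((97-1)/2) mod 97 = 1, so (-345/97) = 1.
(-345/97) = 1, so 97 splits.

splits completely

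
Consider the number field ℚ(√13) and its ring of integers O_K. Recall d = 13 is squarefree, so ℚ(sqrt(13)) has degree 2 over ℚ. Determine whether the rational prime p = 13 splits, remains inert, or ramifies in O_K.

ramified

Since 13 ≡ 1 mod 4, the ring of integers is ℤ[(1+√13)/2] with discriminant 13.
disc(K) = 13 = 13·1, so p = 13 is ramified.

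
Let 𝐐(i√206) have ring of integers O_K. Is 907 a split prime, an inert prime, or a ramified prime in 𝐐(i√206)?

inert

-206 mod 4 = 2, hence disc K = 4·(-206) = -824 and O_K = ℤ[√-206].
disc(K) = -824 is not divisible by 907; 907 is unramified.
Euler's criterion: (-206)^453 mod 907 = 906. Thus (-206|907) = -1.
(-206/907) = -1, so 907 is inert.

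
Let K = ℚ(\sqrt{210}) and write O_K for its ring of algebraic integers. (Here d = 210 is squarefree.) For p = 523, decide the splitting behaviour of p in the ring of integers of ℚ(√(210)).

Since 210 ≢ 1 mod 4, the ring of integers is ℤ[√210] with discriminant 4·210 = 840.
523 ∤ 840, so 523 is unramified.
Legendre symbol by Euler's criterion: (210/523) ≡ 210^261 ≡ 522 (mod 523), i.e. (210/523) = -1.
d is a non-residue mod p, hence 523 remains inert in O_K.

inert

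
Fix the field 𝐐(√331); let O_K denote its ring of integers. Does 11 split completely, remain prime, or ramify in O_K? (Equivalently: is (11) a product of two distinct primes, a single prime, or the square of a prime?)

d = 331 ≡ 3 (mod 4), so O_K = ℤ[√331] and disc(K) = 4d = 1324.
disc(K) = 1324 is not divisible by 11; 11 is unramified.
(331/11) = 1^5 mod 11 = 1, giving Legendre symbol 1.
(331/11) = 1, so 11 splits.

split — (11) = 𝔭₁𝔭₂ with 𝔭₁ ≠ 𝔭₂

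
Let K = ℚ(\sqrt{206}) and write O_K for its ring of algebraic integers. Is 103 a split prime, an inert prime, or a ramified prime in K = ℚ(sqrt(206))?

ramified

206 mod 4 = 2, hence disc K = 4·206 = 824 and O_K = ℤ[√206].
103 divides disc(K) = 824, so 103 ramifies.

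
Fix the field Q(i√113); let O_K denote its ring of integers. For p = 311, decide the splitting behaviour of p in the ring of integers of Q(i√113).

inert

Since -113 ≢ 1 mod 4, the ring of integers is ℤ[√-113] with discriminant 4·(-113) = -452.
311 ∤ -452, so 311 is unramified.
(-113/311) = 198^155 mod 311 = 310, giving Legendre symbol -1.
d is a non-residue mod p, hence 311 remains inert in O_K.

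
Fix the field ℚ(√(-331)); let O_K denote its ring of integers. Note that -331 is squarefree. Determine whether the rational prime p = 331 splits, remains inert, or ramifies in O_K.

331 is ramified

d = -331 ≡ 1 (mod 4), so O_K = ℤ[(1+√-331)/2] and disc(K) = d = -331.
331 divides disc(K) = -331, so 331 ramifies.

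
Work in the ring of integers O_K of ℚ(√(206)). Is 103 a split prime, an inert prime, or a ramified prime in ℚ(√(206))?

ramified

Since 206 ≢ 1 mod 4, the ring of integers is ℤ[√206] with discriminant 4·206 = 824.
disc(K) = 824 = 103·8, so p = 103 is ramified.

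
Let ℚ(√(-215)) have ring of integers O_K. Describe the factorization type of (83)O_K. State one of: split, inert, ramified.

inert

Since -215 ≡ 1 mod 4, the ring of integers is ℤ[(1+√-215)/2] with discriminant -215.
Since gcd(83, -215) = 1 the prime 83 does not ramify.
Compute (-215/83) via Euler: 34^((83-1)/2) mod 83 = 82, so (-215/83) = -1.
(-215/83) = -1, so 83 is inert.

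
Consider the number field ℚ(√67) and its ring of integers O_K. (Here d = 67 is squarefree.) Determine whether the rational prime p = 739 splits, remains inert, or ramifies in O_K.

739 splits in O_K

d = 67 ≡ 3 (mod 4), so O_K = ℤ[√67] and disc(K) = 4d = 268.
739 ∤ 268, so 739 is unramified.
(67/739) = 67^369 mod 739 = 1, giving Legendre symbol 1.
d is a quadratic residue mod p, hence 739 splits in O_K.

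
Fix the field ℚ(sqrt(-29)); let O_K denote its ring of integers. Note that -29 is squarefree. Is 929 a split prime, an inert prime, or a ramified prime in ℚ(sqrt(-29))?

splits completely

d = -29 ≡ 3 (mod 4), so O_K = ℤ[√-29] and disc(K) = 4d = -116.
Since gcd(929, -116) = 1 the prime 929 does not ramify.
(-29/929) = 900^464 mod 929 = 1, giving Legendre symbol 1.
d is a quadratic residue mod p, hence 929 splits in O_K.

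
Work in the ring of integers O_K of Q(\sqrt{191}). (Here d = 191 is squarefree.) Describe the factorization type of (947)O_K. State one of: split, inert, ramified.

splits completely

d = 191 ≡ 3 (mod 4), so O_K = ℤ[√191] and disc(K) = 4d = 764.
947 ∤ 764, so 947 is unramified.
Legendre symbol by Euler's criterion: (191/947) ≡ 191^473 ≡ 1 (mod 947), i.e. (191/947) = 1.
d is a quadratic residue mod p, hence 947 splits in O_K.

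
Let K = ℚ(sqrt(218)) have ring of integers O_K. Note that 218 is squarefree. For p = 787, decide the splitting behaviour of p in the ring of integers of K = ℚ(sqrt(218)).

218 mod 4 = 2, hence disc K = 4·218 = 872 and O_K = ℤ[√218].
Since gcd(787, 872) = 1 the prime 787 does not ramify.
Euler's criterion: 218^393 mod 787 = 1. Thus (218|787) = 1.
d is a quadratic residue mod p, hence 787 splits in O_K.

p splits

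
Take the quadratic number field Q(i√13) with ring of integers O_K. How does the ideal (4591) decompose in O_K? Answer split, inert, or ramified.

split

Since -13 ≢ 1 mod 4, the ring of integers is ℤ[√-13] with discriminant 4·(-13) = -52.
Since gcd(4591, -52) = 1 the prime 4591 does not ramify.
Euler's criterion: (-13)^2295 mod 4591 = 1. Thus (-13|4591) = 1.
d is a quadratic residue mod p, hence 4591 splits in O_K.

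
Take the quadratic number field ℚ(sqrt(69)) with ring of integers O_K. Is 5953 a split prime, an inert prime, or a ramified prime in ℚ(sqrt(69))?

d = 69 ≡ 1 (mod 4), so O_K = ℤ[(1+√69)/2] and disc(K) = d = 69.
Since gcd(5953, 69) = 1 the prime 5953 does not ramify.
Euler's criterion: 69^2976 mod 5953 = 5952. Thus (69|5953) = -1.
d is a non-residue mod p, hence 5953 remains inert in O_K.

5953 remains inert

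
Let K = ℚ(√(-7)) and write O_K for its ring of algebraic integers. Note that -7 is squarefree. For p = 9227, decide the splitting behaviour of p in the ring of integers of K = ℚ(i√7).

split

-7 mod 4 = 1, hence disc K = -7 and O_K = ℤ[(1+√-7)/2].
9227 ∤ -7, so 9227 is unramified.
Compute (-7/9227) via Euler: 9220^((9227-1)/2) mod 9227 = 1, so (-7/9227) = 1.
Legendre symbol 1 ⇒ 9227 is split.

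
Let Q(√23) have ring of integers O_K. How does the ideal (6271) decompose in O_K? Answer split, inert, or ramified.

23 mod 4 = 3, hence disc K = 4·23 = 92 and O_K = ℤ[√23].
6271 ∤ 92, so 6271 is unramified.
Compute (23/6271) via Euler: 23^((6271-1)/2) mod 6271 = 1, so (23/6271) = 1.
(23/6271) = 1, so 6271 splits.

split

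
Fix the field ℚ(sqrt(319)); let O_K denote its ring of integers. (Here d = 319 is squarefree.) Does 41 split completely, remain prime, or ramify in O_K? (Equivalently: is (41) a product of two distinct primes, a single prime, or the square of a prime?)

split — (41) = 𝔭₁𝔭₂ with 𝔭₁ ≠ 𝔭₂

d = 319 ≡ 3 (mod 4), so O_K = ℤ[√319] and disc(K) = 4d = 1276.
Since gcd(41, 1276) = 1 the prime 41 does not ramify.
(319/41) = 32^20 mod 41 = 1, giving Legendre symbol 1.
Legendre symbol 1 ⇒ 41 is split.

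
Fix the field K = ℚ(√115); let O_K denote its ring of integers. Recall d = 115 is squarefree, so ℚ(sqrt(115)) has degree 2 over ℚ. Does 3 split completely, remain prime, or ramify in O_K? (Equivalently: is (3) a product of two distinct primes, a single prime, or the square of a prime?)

115 mod 4 = 3, hence disc K = 4·115 = 460 and O_K = ℤ[√115].
disc(K) = 460 is not divisible by 3; 3 is unramified.
(115/3) = 1^1 mod 3 = 1, giving Legendre symbol 1.
(115/3) = 1, so 3 splits.

splits completely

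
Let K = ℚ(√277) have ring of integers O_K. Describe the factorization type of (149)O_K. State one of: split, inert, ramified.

d = 277 ≡ 1 (mod 4), so O_K = ℤ[(1+√277)/2] and disc(K) = d = 277.
Since gcd(149, 277) = 1 the prime 149 does not ramify.
Legendre symbol by Euler's criterion: (277/149) ≡ 277^74 ≡ 148 (mod 149), i.e. (277/149) = -1.
(277/149) = -1, so 149 is inert.

p is inert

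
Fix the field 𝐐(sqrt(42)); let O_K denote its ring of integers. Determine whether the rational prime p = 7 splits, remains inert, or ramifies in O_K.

7 is ramified

Since 42 ≢ 1 mod 4, the ring of integers is ℤ[√42] with discriminant 4·42 = 168.
Ramification test: 7 | 168. The prime 7 ramifies in K.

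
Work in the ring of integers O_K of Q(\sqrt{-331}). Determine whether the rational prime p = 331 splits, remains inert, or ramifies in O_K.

331 is ramified

Since -331 ≡ 1 mod 4, the ring of integers is ℤ[(1+√-331)/2] with discriminant -331.
Ramification test: 331 | -331. The prime 331 ramifies in K.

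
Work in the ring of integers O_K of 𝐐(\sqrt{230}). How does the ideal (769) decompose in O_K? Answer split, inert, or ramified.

inert

230 mod 4 = 2, hence disc K = 4·230 = 920 and O_K = ℤ[√230].
disc(K) = 920 is not divisible by 769; 769 is unramified.
Compute (230/769) via Euler: 230^((769-1)/2) mod 769 = 768, so (230/769) = -1.
d is a non-residue mod p, hence 769 remains inert in O_K.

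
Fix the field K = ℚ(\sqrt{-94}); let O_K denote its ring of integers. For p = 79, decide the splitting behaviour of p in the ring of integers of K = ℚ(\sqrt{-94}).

-94 mod 4 = 2, hence disc K = 4·(-94) = -376 and O_K = ℤ[√-94].
Since gcd(79, -376) = 1 the prime 79 does not ramify.
Legendre symbol by Euler's criterion: (-94/79) ≡ (-94)^39 ≡ 1 (mod 79), i.e. (-94/79) = 1.
Legendre symbol 1 ⇒ 79 is split.

splits completely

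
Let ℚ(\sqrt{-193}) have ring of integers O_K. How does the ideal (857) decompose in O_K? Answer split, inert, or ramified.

p splits

-193 mod 4 = 3, hence disc K = 4·(-193) = -772 and O_K = ℤ[√-193].
857 ∤ -772, so 857 is unramified.
Euler's criterion: (-193)^428 mod 857 = 1. Thus (-193|857) = 1.
(-193/857) = 1, so 857 splits.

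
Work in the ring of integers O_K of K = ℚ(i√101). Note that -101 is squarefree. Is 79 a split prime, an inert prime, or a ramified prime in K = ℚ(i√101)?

remains prime (inert)

Since -101 ≢ 1 mod 4, the ring of integers is ℤ[√-101] with discriminant 4·(-101) = -404.
disc(K) = -404 is not divisible by 79; 79 is unramified.
Euler's criterion: (-101)^39 mod 79 = 78. Thus (-101|79) = -1.
(-101/79) = -1, so 79 is inert.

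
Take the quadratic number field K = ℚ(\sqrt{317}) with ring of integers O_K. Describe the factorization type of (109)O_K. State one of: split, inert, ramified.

inert — (109) stays prime in O_K

Since 317 ≡ 1 mod 4, the ring of integers is ℤ[(1+√317)/2] with discriminant 317.
Since gcd(109, 317) = 1 the prime 109 does not ramify.
Compute (317/109) via Euler: 99^((109-1)/2) mod 109 = 108, so (317/109) = -1.
Legendre symbol -1 ⇒ 109 is inert.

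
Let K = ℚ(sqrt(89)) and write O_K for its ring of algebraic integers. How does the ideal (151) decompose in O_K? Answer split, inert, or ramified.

Since 89 ≡ 1 mod 4, the ring of integers is ℤ[(1+√89)/2] with discriminant 89.
Since gcd(151, 89) = 1 the prime 151 does not ramify.
Compute (89/151) via Euler: 89^((151-1)/2) mod 151 = 150, so (89/151) = -1.
d is a non-residue mod p, hence 151 remains inert in O_K.

151 remains inert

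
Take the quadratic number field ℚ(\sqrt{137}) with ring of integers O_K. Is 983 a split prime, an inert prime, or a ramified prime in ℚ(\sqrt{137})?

p is inert

d = 137 ≡ 1 (mod 4), so O_K = ℤ[(1+√137)/2] and disc(K) = d = 137.
Since gcd(983, 137) = 1 the prime 983 does not ramify.
Euler's criterion: 137^491 mod 983 = 982. Thus (137|983) = -1.
(137/983) = -1, so 983 is inert.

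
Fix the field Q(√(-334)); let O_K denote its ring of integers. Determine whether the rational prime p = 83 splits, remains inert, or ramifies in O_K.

d = -334 ≡ 2 (mod 4), so O_K = ℤ[√-334] and disc(K) = 4d = -1336.
Since gcd(83, -1336) = 1 the prime 83 does not ramify.
(-334/83) = 81^41 mod 83 = 1, giving Legendre symbol 1.
d is a quadratic residue mod p, hence 83 splits in O_K.

split — (83) = 𝔭₁𝔭₂ with 𝔭₁ ≠ 𝔭₂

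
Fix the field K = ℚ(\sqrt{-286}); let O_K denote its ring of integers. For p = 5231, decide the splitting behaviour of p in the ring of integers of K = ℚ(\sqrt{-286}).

p splits

Since -286 ≢ 1 mod 4, the ring of integers is ℤ[√-286] with discriminant 4·(-286) = -1144.
5231 ∤ -1144, so 5231 is unramified.
Compute (-286/5231) via Euler: 4945^((5231-1)/2) mod 5231 = 1, so (-286/5231) = 1.
d is a quadratic residue mod p, hence 5231 splits in O_K.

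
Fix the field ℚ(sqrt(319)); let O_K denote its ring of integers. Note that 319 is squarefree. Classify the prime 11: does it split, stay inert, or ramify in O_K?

319 mod 4 = 3, hence disc K = 4·319 = 1276 and O_K = ℤ[√319].
Ramification test: 11 | 1276. The prime 11 ramifies in K.

11 is ramified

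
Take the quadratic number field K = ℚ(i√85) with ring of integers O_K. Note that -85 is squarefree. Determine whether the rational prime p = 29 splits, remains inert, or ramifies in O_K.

d = -85 ≡ 3 (mod 4), so O_K = ℤ[√-85] and disc(K) = 4d = -340.
disc(K) = -340 is not divisible by 29; 29 is unramified.
(-85/29) = 2^14 mod 29 = 28, giving Legendre symbol -1.
d is a non-residue mod p, hence 29 remains inert in O_K.

p is inert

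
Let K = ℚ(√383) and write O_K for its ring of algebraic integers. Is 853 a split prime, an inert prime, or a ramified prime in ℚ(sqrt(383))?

Since 383 ≢ 1 mod 4, the ring of integers is ℤ[√383] with discriminant 4·383 = 1532.
Since gcd(853, 1532) = 1 the prime 853 does not ramify.
(383/853) = 383^426 mod 853 = 1, giving Legendre symbol 1.
d is a quadratic residue mod p, hence 853 splits in O_K.

split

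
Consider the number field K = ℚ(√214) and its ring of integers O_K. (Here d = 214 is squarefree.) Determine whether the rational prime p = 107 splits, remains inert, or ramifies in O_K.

p ramifies

214 mod 4 = 2, hence disc K = 4·214 = 856 and O_K = ℤ[√214].
Ramification test: 107 | 856. The prime 107 ramifies in K.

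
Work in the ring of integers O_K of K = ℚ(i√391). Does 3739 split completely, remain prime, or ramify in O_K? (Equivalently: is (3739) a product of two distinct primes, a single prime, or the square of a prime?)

split

-391 mod 4 = 1, hence disc K = -391 and O_K = ℤ[(1+√-391)/2].
disc(K) = -391 is not divisible by 3739; 3739 is unramified.
(-391/3739) = 3348^1869 mod 3739 = 1, giving Legendre symbol 1.
Legendre symbol 1 ⇒ 3739 is split.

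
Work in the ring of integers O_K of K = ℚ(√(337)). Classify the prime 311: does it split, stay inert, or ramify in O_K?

d = 337 ≡ 1 (mod 4), so O_K = ℤ[(1+√337)/2] and disc(K) = d = 337.
Since gcd(311, 337) = 1 the prime 311 does not ramify.
Legendre symbol by Euler's criterion: (337/311) ≡ 337^155 ≡ 1 (mod 311), i.e. (337/311) = 1.
(337/311) = 1, so 311 splits.

311 splits in O_K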